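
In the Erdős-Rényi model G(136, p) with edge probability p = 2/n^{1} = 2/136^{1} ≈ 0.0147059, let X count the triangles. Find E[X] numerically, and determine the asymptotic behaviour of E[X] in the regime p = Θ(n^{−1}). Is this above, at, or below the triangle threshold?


Number of potential triangles: C(136, 3) = 410040.
Each occurs with probability p³ ≈ (0.0147059)³ ≈ 3.18033788e-06.
By linearity: E[X] = C(136, 3)·p³ ≈ 410040 · 3.18033788e-06 ≈ 1.304066.
Here α = 1, so p = 2/n is exactly at the triangle threshold p ~ 1/n. Asymptotically E[X] → c³/6 = 2³/6 = 4/3 ≈ 1.333333, a bounded constant. In this regime the triangle count is asymptotically Poisson(c³/6).

E[X] ≈ 1.304066; in regime p = Θ(1/n^{1}) E[X] stays bounded (at the triangle threshold p ~ 1/n).


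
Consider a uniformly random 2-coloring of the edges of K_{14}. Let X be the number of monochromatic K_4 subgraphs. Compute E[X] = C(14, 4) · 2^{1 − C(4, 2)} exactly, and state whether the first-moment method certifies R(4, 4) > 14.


E[X] = C(14, 4) · 2^{1 − 6} = 1001 · 2^{−5} = 1001/32.
As a reduced fraction: E[X] = 1001/32 ≈ 31.2812.
Is E[X] < 1? NO.
Since E[X] ≥ 1, the first-moment bound is inconclusive at n = 14; it does NOT by itself certify R(4, 4) > 14.

E[X] = 1001/32 ≈ 31.2812; E[X] ≥ 1; first-moment method inconclusive here.


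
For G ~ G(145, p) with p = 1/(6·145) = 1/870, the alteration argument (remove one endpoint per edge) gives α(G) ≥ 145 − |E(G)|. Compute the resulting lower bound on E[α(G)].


E[|E(G)|] = C(145, 2)·p = 10440 · (1/870) = 12.
E[α(G)] ≥ n − E[|E(G)|] = 145 − 12 = 133.
Numerically: ≈ 133.00000.
(This is only a lower bound; the true E[α(G)] may be larger.)

E[α(G)] ≥ 133 ≈ 133.00000.


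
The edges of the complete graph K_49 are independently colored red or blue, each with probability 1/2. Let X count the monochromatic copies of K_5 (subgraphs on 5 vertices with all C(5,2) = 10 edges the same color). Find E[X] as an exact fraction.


Let X = Σ_S X_S over the C(49, 5) = 1906884 subsets S of size 5, where X_S = 1 if the K_5 on S is monochromatic.
For a fixed S, the K_5 on S has C(5, 2) = 10 edges. P[all 10 edges red] = (1/2)^10, and likewise for blue, so P[monochromatic] = 2·(1/2)^10 = 2^{1 − 10} = 1/512.
By linearity: E[X] = C(49, 5) · 2^{1 − 10} = 1906884 · 1/512 = 476721/128.
Numerically: E[X] ≈ 3724.38281.

E[X] = C(49,5)·2^(1−C(5,2)) = 476721/128 ≈ 3724.38281.


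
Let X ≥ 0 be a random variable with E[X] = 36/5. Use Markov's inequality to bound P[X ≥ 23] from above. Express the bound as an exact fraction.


μ = E[X] = 36/5, a = 23.
Markov: P[X ≥ 23] ≤ μ/a = (36/5)/23 = 36/115.
Numerically: ≈ 0.313.
(Since a = 23 > μ = 7.200, the bound 36/115 is < 1 and informative.)

P[X ≥ 23] ≤ 36/115 ≈ 0.313.


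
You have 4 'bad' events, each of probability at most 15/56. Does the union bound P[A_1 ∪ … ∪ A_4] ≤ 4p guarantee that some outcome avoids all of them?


Union bound: P[∪_{i=1}^{4} A_i] ≤ Σ_i P[A_i] ≤ 4·p = 4·(15/56) = 15/14.
Numerically: 15/14 ≈ 1.071.
Is 15/14 < 1? NO.
Since the bound 15/14 is ≥ 1, the union bound is uninformative here; it does NOT by itself certify existence.

4·p = 15/14 ≈ 1.071; existence NOT certified by the union bound.


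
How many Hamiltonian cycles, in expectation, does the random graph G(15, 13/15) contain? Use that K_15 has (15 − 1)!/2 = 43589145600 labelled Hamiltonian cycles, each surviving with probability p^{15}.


K_15 has (15 − 1)!/2 = 43589145600 labelled Hamiltonian cycles.
For each such Hamiltonian cycle H, let X_H = 1 if all 15 edges of H are present in G. Then P[X_H = 1] = p^{15} = (13/15)^{15} = 51185893014090757/437893890380859375.
By linearity: E[X] = Σ_H E[X_H] = 43589145600 · p^{15} = 43589145600 · 51185893014090757/437893890380859375 = 367267381606127548722176/72081298828125.
Numerically: E[X] ≈ 5.1e+09.

E[X] = 43589145600 · (13/15)^{15} = 367267381606127548722176/72081298828125 ≈ 5.1e+09.


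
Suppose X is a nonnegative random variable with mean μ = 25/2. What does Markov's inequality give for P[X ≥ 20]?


μ = E[X] = 25/2, a = 20.
Markov: P[X ≥ 20] ≤ μ/a = (25/2)/20 = 5/8.
Numerically: ≈ 0.625.
(Since a = 20 > μ = 12.500, the bound 5/8 is < 1 and informative.)

P[X ≥ 20] ≤ 5/8 ≈ 0.625.


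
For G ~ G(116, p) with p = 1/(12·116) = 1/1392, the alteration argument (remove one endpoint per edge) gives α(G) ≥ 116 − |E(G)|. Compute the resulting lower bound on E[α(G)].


E[|E(G)|] = C(116, 2)·p = 6670 · (1/1392) = 115/24.
E[α(G)] ≥ n − E[|E(G)|] = 116 − 115/24 = 2669/24.
Numerically: ≈ 111.2083.
(This is only a lower bound; the true E[α(G)] may be larger.)

E[α(G)] ≥ 2669/24 ≈ 111.2083.


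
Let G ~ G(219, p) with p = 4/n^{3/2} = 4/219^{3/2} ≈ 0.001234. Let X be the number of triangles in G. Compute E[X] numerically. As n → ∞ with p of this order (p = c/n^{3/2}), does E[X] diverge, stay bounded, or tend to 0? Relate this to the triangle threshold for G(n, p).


Number of potential triangles: C(219, 3) = 1726669.
Each occurs with probability p³ ≈ (0.001234)³ ≈ 1.880102e-09.
By linearity: E[X] = C(219, 3)·p³ ≈ 1726669 · 1.880102e-09 ≈ 0.0032.
Since α = 3/2 > 1, p = c/n^{3/2} = o(1/n) is below the triangle threshold p ~ 1/n. Asymptotically E[X] ~ (c³/6)·n^{3(1−α)} = (4³/6)·n^{-1.5} → 0, so by Markov's inequality G has no triangles w.h.p.

E[X] ≈ 0.0032; in regime p = Θ(1/n^{3/2}) E[X] tends to 0 (below the triangle threshold p ~ 1/n).


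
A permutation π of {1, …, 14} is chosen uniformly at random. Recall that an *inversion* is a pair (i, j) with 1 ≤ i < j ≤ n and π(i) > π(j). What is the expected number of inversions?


Write X = Σ X_I over the C(14, 2) = 91 pairs i < j, with X_I the indicator of one inversion.
There are 91 indicators.
For each fixed pair i < j, the values π(i) and π(j) are two distinct elements of {1, …, 14} in uniformly random order; by symmetry P[π(i) > π(j)] = 1/2.
By linearity: E[X] = 91 · (1/2) = C(14, 2) · (1/2) = 91/2 = 91/2 ≈ 45.50000.

E[X] = 91/2 = 45.50000.


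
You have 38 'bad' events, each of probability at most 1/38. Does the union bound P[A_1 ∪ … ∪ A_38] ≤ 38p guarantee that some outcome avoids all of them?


Union bound: P[∪_{i=1}^{38} A_i] ≤ Σ_i P[A_i] ≤ 38·p = 38·(1/38) = 1.
Numerically: 1 ≈ 1.000.
Is 1 < 1? NO.
Since the bound 1 is ≥ 1, the union bound is uninformative here; it does NOT by itself certify existence.

38·p = 1 ≈ 1.000; existence NOT certified by the union bound.


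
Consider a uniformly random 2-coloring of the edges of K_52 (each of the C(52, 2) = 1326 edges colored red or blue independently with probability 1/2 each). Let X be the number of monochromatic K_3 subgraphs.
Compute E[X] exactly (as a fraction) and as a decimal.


Let X = Σ_S X_S over the C(52, 3) = 22100 subsets S of size 3, where X_S = 1 if the K_3 on S is monochromatic.
For a fixed S, the K_3 on S has C(3, 2) = 3 edges. P[all 3 edges red] = (1/2)^3, and likewise for blue, so P[monochromatic] = 2·(1/2)^3 = 2^{1 − 3} = 1/4.
By linearity: E[X] = C(52, 3) · 2^{1 − 3} = 22100 · 1/4 = 5525.
Numerically: E[X] ≈ 5525.0000.

E[X] = C(52,3)·2^(1−C(3,2)) = 5525 ≈ 5525.0000.


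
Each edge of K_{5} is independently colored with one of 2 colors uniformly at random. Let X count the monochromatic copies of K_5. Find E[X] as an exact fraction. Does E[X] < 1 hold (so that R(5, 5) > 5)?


E[X] = C(5, 5) · 2^{1 − 10} = 1 · 2^{−9} = 1/512.
As a reduced fraction: E[X] = 1/512 ≈ 0.001953.
Is E[X] < 1? YES.
Since E[X] < 1, there exists a 2-coloring of K_{5} with no monochromatic K_5; hence R(5, 5) > 5.

E[X] = 1/512 ≈ 0.001953; E[X] < 1, so R(5, 5) > 5.


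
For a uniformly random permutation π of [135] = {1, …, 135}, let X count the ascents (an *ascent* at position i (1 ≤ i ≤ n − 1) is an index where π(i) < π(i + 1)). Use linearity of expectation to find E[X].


Write X = Σ X_I over i = 1, …, 134, with X_I the indicator of one ascent.
There are 134 indicators.
For each fixed i, the pair (π(i), π(i+1)) is a uniformly random ordered pair of distinct values from {1, …, 135}; by symmetry P[π(i) < π(i+1)] = 1/2.
By linearity: E[X] = 134 · (1/2) = (135 − 1) · (1/2) = 67 ≈ 67.00000.

E[X] = 67 = 67.00000.


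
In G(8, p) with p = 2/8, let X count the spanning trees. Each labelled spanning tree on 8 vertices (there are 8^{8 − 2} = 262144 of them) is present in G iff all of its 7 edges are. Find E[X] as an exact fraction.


K_8 has 8^{8 − 2} = 262144 labelled spanning trees.
For each such spanning tree H, let X_H = 1 if all 7 edges of H are present in G. Then P[X_H = 1] = p^{7} = (1/4)^{7} = 1/16384.
By linearity: E[X] = Σ_H E[X_H] = 262144 · p^{7} = 262144 · 1/16384 = 16.
Numerically: E[X] ≈ 16.

E[X] = 262144 · (1/4)^{7} = 16 ≈ 16.


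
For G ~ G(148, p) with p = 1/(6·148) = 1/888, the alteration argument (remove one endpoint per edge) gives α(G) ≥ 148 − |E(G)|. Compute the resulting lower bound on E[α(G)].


E[|E(G)|] = C(148, 2)·p = 10878 · (1/888) = 49/4.
E[α(G)] ≥ n − E[|E(G)|] = 148 − 49/4 = 543/4.
Numerically: ≈ 135.750.
(This is only a lower bound; the true E[α(G)] may be larger.)

E[α(G)] ≥ 543/4 ≈ 135.750.


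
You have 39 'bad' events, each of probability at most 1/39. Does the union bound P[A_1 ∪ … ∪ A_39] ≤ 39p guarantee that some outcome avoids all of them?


Union bound: P[∪_{i=1}^{39} A_i] ≤ Σ_i P[A_i] ≤ 39·p = 39·(1/39) = 1.
Numerically: 1 ≈ 1.00000.
Is 1 < 1? NO.
Since the bound 1 is ≥ 1, the union bound is uninformative here; it does NOT by itself certify existence.

39·p = 1 ≈ 1.00000; existence NOT certified by the union bound.


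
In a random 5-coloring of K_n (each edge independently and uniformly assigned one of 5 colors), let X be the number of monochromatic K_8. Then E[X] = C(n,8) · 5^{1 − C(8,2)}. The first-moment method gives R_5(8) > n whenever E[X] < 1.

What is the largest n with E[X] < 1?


We need C(n, 8) · 5^{1 − 28} < 1, i.e. C(n, 8) < 5^{28 − 1} = 7450580596923828125.
Check values of n near the boundary:
  n = 861: C(861, 8) = 7250034996615275865; 7250034996615275865 < 7450580596923828125? YES
  n = 862: C(862, 8) = 7317951015318931845; 7317951015318931845 < 7450580596923828125? YES
  n = 863: C(863, 8) = 7386423071602617757; 7386423071602617757 < 7450580596923828125? YES
  n = 864: C(864, 8) = 7455455062926006708; 7455455062926006708 < 7450580596923828125? NO
  n = 865: C(865, 8) = 7525050909487743060; 7525050909487743060 < 7450580596923828125? NO
The largest n with C(n, 8) < 7450580596923828125 is n = 863 (where E[X] = 7386423071602617757/7450580596923828125 ≈ 0.991). Hence R_5(8) > 863, i.e. R_5(8) ≥ 864.

Largest n = 863; hence R_5(8) > 863.


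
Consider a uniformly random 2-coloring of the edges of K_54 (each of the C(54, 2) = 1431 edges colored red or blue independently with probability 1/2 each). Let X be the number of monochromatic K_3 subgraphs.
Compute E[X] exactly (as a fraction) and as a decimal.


Let X = Σ_S X_S over the C(54, 3) = 24804 subsets S of size 3, where X_S = 1 if the K_3 on S is monochromatic.
For a fixed S, the K_3 on S has C(3, 2) = 3 edges. P[all 3 edges red] = (1/2)^3, and likewise for blue, so P[monochromatic] = 2·(1/2)^3 = 2^{1 − 3} = 1/4.
By linearity of expectation: E[X] = C(54, 3) · 2^{1 − 3} = 24804 · 1/4 = 6201.
Numerically: E[X] ≈ 6201.00000.

E[X] = C(54,3)·2^(1−C(3,2)) = 6201 ≈ 6201.00000.


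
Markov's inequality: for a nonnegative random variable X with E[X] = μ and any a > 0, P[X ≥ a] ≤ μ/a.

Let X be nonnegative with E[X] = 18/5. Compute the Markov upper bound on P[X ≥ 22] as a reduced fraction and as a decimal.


μ = E[X] = 18/5, a = 22.
Markov: P[X ≥ 22] ≤ μ/a = (18/5)/22 = 9/55.
Numerically: ≈ 0.163636.
(Since a = 22 > μ = 3.600000, the bound 9/55 is < 1 and informative.)

P[X ≥ 22] ≤ 9/55 ≈ 0.163636.


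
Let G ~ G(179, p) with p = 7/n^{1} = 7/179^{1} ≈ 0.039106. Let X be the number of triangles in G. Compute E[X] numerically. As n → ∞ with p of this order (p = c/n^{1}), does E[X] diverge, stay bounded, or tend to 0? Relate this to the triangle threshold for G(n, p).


Number of potential triangles: C(179, 3) = 939929.
Each occurs with probability p³ ≈ (0.039106)³ ≈ 5.9804660e-05.
By linearity: E[X] = C(179, 3)·p³ ≈ 939929 · 5.9804660e-05 ≈ 56.21213.
Here α = 1, so p = 7/n is exactly at the triangle threshold p ~ 1/n. Asymptotically E[X] → c³/6 = 7³/6 = 343/6 ≈ 57.16667, a bounded constant. In this regime the triangle count is asymptotically Poisson(c³/6).

E[X] ≈ 56.21213; in regime p = Θ(1/n^{1}) E[X] stays bounded (at the triangle threshold p ~ 1/n).


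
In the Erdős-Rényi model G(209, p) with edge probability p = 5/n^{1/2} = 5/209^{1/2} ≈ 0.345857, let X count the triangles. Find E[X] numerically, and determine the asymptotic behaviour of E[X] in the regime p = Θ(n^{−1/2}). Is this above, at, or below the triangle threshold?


Number of potential triangles: C(209, 3) = 1499784.
Each occurs with probability p³ ≈ (0.345857)³ ≈ 4.13704823e-02.
By linearity: E[X] = C(209, 3)·p³ ≈ 1499784 · 4.13704823e-02 ≈ 62046.787409.
Since α = 1/2 < 1, p = c/n^{1/2} ≫ 1/n is above the triangle threshold p ~ 1/n. Asymptotically E[X] ~ (c³/6)·n^{3(1−α)} = (5³/6)·n^{1.5} → ∞; triangles are abundant w.h.p.

E[X] ≈ 62046.787409; in regime p = Θ(1/n^{1/2}) E[X] diverges (above the triangle threshold p ~ 1/n).


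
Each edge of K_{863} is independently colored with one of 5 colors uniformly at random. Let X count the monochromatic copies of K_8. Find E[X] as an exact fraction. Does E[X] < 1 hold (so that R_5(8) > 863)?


E[X] = C(863, 8) · 5^{1 − 28} = 7386423071602617757 · 5^{−27} = 7386423071602617757/7450580596923828125.
As a reduced fraction: E[X] = 7386423071602617757/7450580596923828125 ≈ 0.9914.
Is E[X] < 1? YES.
Since E[X] < 1, there exists a 5-coloring of K_{863} with no monochromatic K_8; hence R_5(8) > 863.

E[X] = 7386423071602617757/7450580596923828125 ≈ 0.9914; E[X] < 1, so R_5(8) > 863.


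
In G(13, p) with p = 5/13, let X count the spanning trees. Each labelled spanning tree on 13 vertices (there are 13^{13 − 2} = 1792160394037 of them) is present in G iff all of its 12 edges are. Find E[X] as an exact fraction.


K_13 has 13^{13 − 2} = 1792160394037 labelled spanning trees.
For each such spanning tree H, let X_H = 1 if all 12 edges of H are present in G. Then P[X_H = 1] = p^{12} = (5/13)^{12} = 244140625/23298085122481.
By linearity of expectation: E[X] = Σ_H E[X_H] = 1792160394037 · p^{12} = 1792160394037 · 244140625/23298085122481 = 244140625/13.
Numerically: E[X] ≈ 1.878e+07.

E[X] = 1792160394037 · (5/13)^{12} = 244140625/13 ≈ 1.878e+07.


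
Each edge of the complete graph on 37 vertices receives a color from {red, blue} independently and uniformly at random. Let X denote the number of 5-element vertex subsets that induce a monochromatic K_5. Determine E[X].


Let X = Σ_S X_S over the C(37, 5) = 435897 subsets S of size 5, where X_S = 1 if the K_5 on S is monochromatic.
For a fixed S, the K_5 on S has C(5, 2) = 10 edges. P[all 10 edges red] = (1/2)^10, and likewise for blue, so P[monochromatic] = 2·(1/2)^10 = 2^{1 − 10} = 1/512.
By linearity of expectation: E[X] = C(37, 5) · 2^{1 − 10} = 435897 · 1/512 = 435897/512.
Numerically: E[X] ≈ 851.3613.

E[X] = C(37,5)·2^(1−C(5,2)) = 435897/512 ≈ 851.3613.


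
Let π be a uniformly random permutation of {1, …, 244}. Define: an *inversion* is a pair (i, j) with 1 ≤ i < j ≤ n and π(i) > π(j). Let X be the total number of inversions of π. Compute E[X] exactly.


Write X = Σ X_I over the C(244, 2) = 29646 pairs i < j, with X_I the indicator of one inversion.
There are 29646 indicators.
For each fixed pair i < j, the values π(i) and π(j) are two distinct elements of {1, …, 244} in uniformly random order; by symmetry P[π(i) > π(j)] = 1/2.
By linearity: E[X] = 29646 · (1/2) = C(244, 2) · (1/2) = 29646/2 = 14823 ≈ 14823.0000.

E[X] = 14823 = 14823.0000.


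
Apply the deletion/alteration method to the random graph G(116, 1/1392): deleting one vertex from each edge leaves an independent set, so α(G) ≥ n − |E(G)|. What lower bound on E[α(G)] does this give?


E[|E(G)|] = C(116, 2)·p = 6670 · (1/1392) = 115/24.
E[α(G)] ≥ n − E[|E(G)|] = 116 − 115/24 = 2669/24.
Numerically: ≈ 111.2083.
(This is only a lower bound; the true E[α(G)] may be larger.)

E[α(G)] ≥ 2669/24 ≈ 111.2083.


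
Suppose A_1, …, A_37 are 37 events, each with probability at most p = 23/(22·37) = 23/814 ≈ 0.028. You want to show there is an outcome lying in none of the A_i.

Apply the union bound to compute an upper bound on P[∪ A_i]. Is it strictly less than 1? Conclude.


Union bound: P[∪_{i=1}^{37} A_i] ≤ Σ_i P[A_i] ≤ 37·p = 37·(23/814) = 23/22.
Numerically: 23/22 ≈ 1.045.
Is 23/22 < 1? NO.
Since the bound 23/22 is ≥ 1, the union bound is uninformative here; it does NOT by itself certify existence.

37·p = 23/22 ≈ 1.045; existence NOT certified by the union bound.


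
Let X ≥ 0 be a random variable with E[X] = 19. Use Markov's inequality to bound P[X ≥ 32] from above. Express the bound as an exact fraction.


μ = E[X] = 19, a = 32.
Markov: P[X ≥ 32] ≤ μ/a = (19)/32 = 19/32.
Numerically: ≈ 0.594.
(Since a = 32 > μ = 19.000, the bound 19/32 is < 1 and informative.)

P[X ≥ 32] ≤ 19/32 ≈ 0.594.


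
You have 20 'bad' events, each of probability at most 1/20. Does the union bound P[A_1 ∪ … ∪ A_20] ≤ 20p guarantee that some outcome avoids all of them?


Union bound: P[∪_{i=1}^{20} A_i] ≤ Σ_i P[A_i] ≤ 20·p = 20·(1/20) = 1.
Numerically: 1 ≈ 1.000000.
Is 1 < 1? NO.
Since the bound 1 is ≥ 1, the union bound is uninformative here; it does NOT by itself certify existence.

20·p = 1 ≈ 1.000000; existence NOT certified by the union bound.


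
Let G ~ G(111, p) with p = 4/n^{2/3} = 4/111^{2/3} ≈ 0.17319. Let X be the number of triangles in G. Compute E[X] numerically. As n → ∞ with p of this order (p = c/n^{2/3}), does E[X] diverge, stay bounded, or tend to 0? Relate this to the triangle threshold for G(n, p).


Number of potential triangles: C(111, 3) = 221815.
Each occurs with probability p³ ≈ (0.17319)³ ≈ 5.1943836e-03.
By linearity: E[X] = C(111, 3)·p³ ≈ 221815 · 5.1943836e-03 ≈ 1152.19219.
Since α = 2/3 < 1, p = c/n^{2/3} ≫ 1/n is above the triangle threshold p ~ 1/n. Asymptotically E[X] ~ (c³/6)·n^{3(1−α)} = (4³/6)·n^{1} → ∞; triangles are abundant w.h.p.

E[X] ≈ 1152.19219; in regime p = Θ(1/n^{2/3}) E[X] diverges (above the triangle threshold p ~ 1/n).


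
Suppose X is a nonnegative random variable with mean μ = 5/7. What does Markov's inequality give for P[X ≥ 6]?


μ = E[X] = 5/7, a = 6.
Markov: P[X ≥ 6] ≤ μ/a = (5/7)/6 = 5/42.
Numerically: ≈ 0.119048.
(Since a = 6 > μ = 0.714286, the bound 5/42 is < 1 and informative.)

P[X ≥ 6] ≤ 5/42 ≈ 0.119048.


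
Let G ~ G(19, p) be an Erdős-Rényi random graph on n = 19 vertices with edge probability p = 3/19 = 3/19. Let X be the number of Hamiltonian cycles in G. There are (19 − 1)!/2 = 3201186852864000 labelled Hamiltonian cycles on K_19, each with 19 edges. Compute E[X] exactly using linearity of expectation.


K_19 has (19 − 1)!/2 = 3201186852864000 labelled Hamiltonian cycles.
For each such Hamiltonian cycle H, let X_H = 1 if all 19 edges of H are present in G. Then P[X_H = 1] = p^{19} = (3/19)^{19} = 1162261467/1978419655660313589123979.
Summing the indicators: E[X] = Σ_H E[X_H] = 3201186852864000 · p^{19} = 3201186852864000 · 1162261467/1978419655660313589123979 = 3720616127750825791488000/1978419655660313589123979.
Numerically: E[X] ≈ 1.88.

E[X] = 3201186852864000 · (3/19)^{19} = 3720616127750825791488000/1978419655660313589123979 ≈ 1.88.


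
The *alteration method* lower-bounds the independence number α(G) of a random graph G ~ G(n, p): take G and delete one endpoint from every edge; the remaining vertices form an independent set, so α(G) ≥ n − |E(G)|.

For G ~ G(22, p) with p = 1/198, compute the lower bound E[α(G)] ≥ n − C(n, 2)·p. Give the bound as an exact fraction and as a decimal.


E[|E(G)|] = C(22, 2)·p = 231 · (1/198) = 7/6.
E[α(G)] ≥ n − E[|E(G)|] = 22 − 7/6 = 125/6.
Numerically: ≈ 20.8333.
(This is only a lower bound; the true E[α(G)] may be larger.)

E[α(G)] ≥ 125/6 ≈ 20.8333.


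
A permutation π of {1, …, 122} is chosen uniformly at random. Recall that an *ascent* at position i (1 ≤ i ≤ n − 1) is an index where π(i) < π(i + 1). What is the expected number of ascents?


Write X = Σ X_I over i = 1, …, 121, with X_I the indicator of one ascent.
There are 121 indicators.
For each fixed i, the pair (π(i), π(i+1)) is a uniformly random ordered pair of distinct values from {1, …, 122}; by symmetry P[π(i) < π(i+1)] = 1/2.
By linearity: E[X] = 121 · (1/2) = (122 − 1) · (1/2) = 121/2 ≈ 60.500.

E[X] = 121/2 = 60.500.


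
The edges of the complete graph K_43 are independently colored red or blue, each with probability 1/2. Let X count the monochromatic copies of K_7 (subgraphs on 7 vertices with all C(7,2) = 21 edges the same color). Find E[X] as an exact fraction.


Let X = Σ_S X_S over the C(43, 7) = 32224114 subsets S of size 7, where X_S = 1 if the K_7 on S is monochromatic.
For a fixed S, the K_7 on S has C(7, 2) = 21 edges. P[all 21 edges red] = (1/2)^21, and likewise for blue, so P[monochromatic] = 2·(1/2)^21 = 2^{1 − 21} = 1/1048576.
Summing: E[X] = C(43, 7) · 2^{1 − 21} = 32224114 · 1/1048576 = 16112057/524288.
Numerically: E[X] ≈ 30.731310.

E[X] = C(43,7)·2^(1−C(7,2)) = 16112057/524288 ≈ 30.731310.


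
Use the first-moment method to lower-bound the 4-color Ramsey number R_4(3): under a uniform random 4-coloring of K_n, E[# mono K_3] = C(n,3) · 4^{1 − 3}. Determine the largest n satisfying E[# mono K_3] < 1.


We need C(n, 3) · 4^{1 − 3} < 1, i.e. C(n, 3) < 4^{3 − 1} = 16.
Check values of n near the boundary:
  n = 3: C(3, 3) = 1; 1 < 16? YES
  n = 4: C(4, 3) = 4; 4 < 16? YES
  n = 5: C(5, 3) = 10; 10 < 16? YES
  n = 6: C(6, 3) = 20; 20 < 16? NO
The largest n with C(n, 3) < 16 is n = 5 (where E[X] = 5/8 ≈ 0.625). Hence R_4(3) > 5, i.e. R_4(3) ≥ 6.

Largest n = 5; hence R_4(3) > 5.


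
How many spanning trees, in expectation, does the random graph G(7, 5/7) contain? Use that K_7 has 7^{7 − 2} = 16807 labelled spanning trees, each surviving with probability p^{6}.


K_7 has 7^{7 − 2} = 16807 labelled spanning trees.
For each such spanning tree H, let X_H = 1 if all 6 edges of H are present in G. Then P[X_H = 1] = p^{6} = (5/7)^{6} = 15625/117649.
Summing the indicators: E[X] = Σ_H E[X_H] = 16807 · p^{6} = 16807 · 15625/117649 = 15625/7.
Numerically: E[X] ≈ 2232.

E[X] = 16807 · (5/7)^{6} = 15625/7 ≈ 2232.


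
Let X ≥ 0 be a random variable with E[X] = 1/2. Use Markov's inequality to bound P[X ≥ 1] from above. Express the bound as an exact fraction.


μ = E[X] = 1/2, a = 1.
Markov: P[X ≥ 1] ≤ μ/a = (1/2)/1 = 1/2.
Numerically: ≈ 0.500000.
(Since a = 1 > μ = 0.500000, the bound 1/2 is < 1 and informative.)

P[X ≥ 1] ≤ 1/2 ≈ 0.500000.


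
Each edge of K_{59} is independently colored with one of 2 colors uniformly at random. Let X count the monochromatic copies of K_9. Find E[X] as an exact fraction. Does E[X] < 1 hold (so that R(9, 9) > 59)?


E[X] = C(59, 9) · 2^{1 − 36} = 12565671261 · 2^{−35} = 12565671261/34359738368.
As a reduced fraction: E[X] = 12565671261/34359738368 ≈ 0.366.
Is E[X] < 1? YES.
Since E[X] < 1, there exists a 2-coloring of K_{59} with no monochromatic K_9; hence R(9, 9) > 59.

E[X] = 12565671261/34359738368 ≈ 0.366; E[X] < 1, so R(9, 9) > 59.


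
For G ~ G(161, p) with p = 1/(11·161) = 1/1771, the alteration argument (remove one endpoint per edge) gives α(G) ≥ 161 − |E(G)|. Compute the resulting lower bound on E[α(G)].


E[|E(G)|] = C(161, 2)·p = 12880 · (1/1771) = 80/11.
E[α(G)] ≥ n − E[|E(G)|] = 161 − 80/11 = 1691/11.
Numerically: ≈ 153.72727.
(This is only a lower bound; the true E[α(G)] may be larger.)

E[α(G)] ≥ 1691/11 ≈ 153.72727.


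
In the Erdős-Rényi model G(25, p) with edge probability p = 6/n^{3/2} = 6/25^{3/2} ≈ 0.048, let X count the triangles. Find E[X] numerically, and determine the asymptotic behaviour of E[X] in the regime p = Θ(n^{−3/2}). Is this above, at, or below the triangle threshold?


Number of potential triangles: C(25, 3) = 2300.
Each occurs with probability p³ ≈ (0.048)³ ≈ 1.10592000e-04.
By linearity: E[X] = C(25, 3)·p³ ≈ 2300 · 1.10592000e-04 ≈ 0.254362.
Since α = 3/2 > 1, p = c/n^{3/2} = o(1/n) is below the triangle threshold p ~ 1/n. Asymptotically E[X] ~ (c³/6)·n^{3(1−α)} = (6³/6)·n^{-1.5} → 0, so by Markov's inequality G has no triangles w.h.p.

E[X] ≈ 0.254362; in regime p = Θ(1/n^{3/2}) E[X] tends to 0 (below the triangle threshold p ~ 1/n).


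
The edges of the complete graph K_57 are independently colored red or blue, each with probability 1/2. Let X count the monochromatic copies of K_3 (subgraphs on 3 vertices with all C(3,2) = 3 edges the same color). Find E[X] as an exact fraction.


Let X = Σ_S X_S over the C(57, 3) = 29260 subsets S of size 3, where X_S = 1 if the K_3 on S is monochromatic.
For a fixed S, the K_3 on S has C(3, 2) = 3 edges. P[all 3 edges red] = (1/2)^3, and likewise for blue, so P[monochromatic] = 2·(1/2)^3 = 2^{1 − 3} = 1/4.
Summing: E[X] = C(57, 3) · 2^{1 − 3} = 29260 · 1/4 = 7315.
Numerically: E[X] ≈ 7315.000000.

E[X] = C(57,3)·2^(1−C(3,2)) = 7315 ≈ 7315.000000.


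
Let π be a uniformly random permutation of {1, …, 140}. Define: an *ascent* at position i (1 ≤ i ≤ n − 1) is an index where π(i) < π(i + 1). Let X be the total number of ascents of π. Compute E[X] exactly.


Write X = Σ X_I over i = 1, …, 139, with X_I the indicator of one ascent.
There are 139 indicators.
For each fixed i, the pair (π(i), π(i+1)) is a uniformly random ordered pair of distinct values from {1, …, 140}; by symmetry P[π(i) < π(i+1)] = 1/2.
By linearity: E[X] = 139 · (1/2) = (140 − 1) · (1/2) = 139/2 ≈ 69.5000.

E[X] = 139/2 = 69.5000.


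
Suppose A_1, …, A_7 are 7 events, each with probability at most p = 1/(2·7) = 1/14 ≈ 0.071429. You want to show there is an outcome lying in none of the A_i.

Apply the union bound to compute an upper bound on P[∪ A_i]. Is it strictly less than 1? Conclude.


Union bound: P[∪_{i=1}^{7} A_i] ≤ Σ_i P[A_i] ≤ 7·p = 7·(1/14) = 1/2.
Numerically: 1/2 ≈ 0.500000.
Is 1/2 < 1? YES.
Since P[∪ A_i] ≤ 1/2 < 1, the complement has P[∩ A_i^c] ≥ 1 − 1/2 = 1/2 > 0, so some outcome avoids every A_i.

7·p = 1/2 ≈ 0.500000; existence CERTIFIED by the union bound.


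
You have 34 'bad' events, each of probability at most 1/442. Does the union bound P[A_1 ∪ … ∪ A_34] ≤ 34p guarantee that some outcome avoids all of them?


Union bound: P[∪_{i=1}^{34} A_i] ≤ Σ_i P[A_i] ≤ 34·p = 34·(1/442) = 1/13.
Numerically: 1/13 ≈ 0.0769.
Is 1/13 < 1? YES.
Since P[∪ A_i] ≤ 1/13 < 1, the complement has P[∩ A_i^c] ≥ 1 − 1/13 = 12/13 > 0, so some outcome avoids every A_i.

34·p = 1/13 ≈ 0.0769; existence CERTIFIED by the union bound.


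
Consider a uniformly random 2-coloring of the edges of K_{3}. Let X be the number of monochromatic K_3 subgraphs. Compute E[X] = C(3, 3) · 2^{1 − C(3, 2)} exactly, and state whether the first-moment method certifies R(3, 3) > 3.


E[X] = C(3, 3) · 2^{1 − 3} = 1 · 2^{−2} = 1/4.
As a reduced fraction: E[X] = 1/4 ≈ 0.250000.
Is E[X] < 1? YES.
Since E[X] < 1, there exists a 2-coloring of K_{3} with no monochromatic K_3; hence R(3, 3) > 3.

E[X] = 1/4 ≈ 0.250000; E[X] < 1, so R(3, 3) > 3.


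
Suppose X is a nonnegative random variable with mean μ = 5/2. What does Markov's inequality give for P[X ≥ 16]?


μ = E[X] = 5/2, a = 16.
Markov: P[X ≥ 16] ≤ μ/a = (5/2)/16 = 5/32.
Numerically: ≈ 0.156250.
(Since a = 16 > μ = 2.500000, the bound 5/32 is < 1 and informative.)

P[X ≥ 16] ≤ 5/32 ≈ 0.156250.


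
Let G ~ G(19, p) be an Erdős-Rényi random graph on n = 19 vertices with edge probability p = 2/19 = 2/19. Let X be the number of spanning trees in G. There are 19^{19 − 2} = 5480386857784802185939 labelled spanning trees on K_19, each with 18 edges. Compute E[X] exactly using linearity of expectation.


K_19 has 19^{19 − 2} = 5480386857784802185939 labelled spanning trees.
For each such spanning tree H, let X_H = 1 if all 18 edges of H are present in G. Then P[X_H = 1] = p^{18} = (2/19)^{18} = 262144/104127350297911241532841.
Summing the indicators: E[X] = Σ_H E[X_H] = 5480386857784802185939 · p^{18} = 5480386857784802185939 · 262144/104127350297911241532841 = 262144/19.
Numerically: E[X] ≈ 1.38e+04.

E[X] = 5480386857784802185939 · (2/19)^{18} = 262144/19 ≈ 1.38e+04.


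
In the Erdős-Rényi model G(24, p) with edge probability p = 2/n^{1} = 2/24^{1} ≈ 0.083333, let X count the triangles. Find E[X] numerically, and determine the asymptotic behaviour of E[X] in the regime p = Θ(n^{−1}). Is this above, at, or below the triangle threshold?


Number of potential triangles: C(24, 3) = 2024.
Each occurs with probability p³ ≈ (0.083333)³ ≈ 5.7870370e-04.
By linearity: E[X] = C(24, 3)·p³ ≈ 2024 · 5.7870370e-04 ≈ 1.17130.
Here α = 1, so p = 2/n is exactly at the triangle threshold p ~ 1/n. Asymptotically E[X] → c³/6 = 2³/6 = 4/3 ≈ 1.33333, a bounded constant. In this regime the triangle count is asymptotically Poisson(c³/6).

E[X] ≈ 1.17130; in regime p = Θ(1/n^{1}) E[X] stays bounded (at the triangle threshold p ~ 1/n).


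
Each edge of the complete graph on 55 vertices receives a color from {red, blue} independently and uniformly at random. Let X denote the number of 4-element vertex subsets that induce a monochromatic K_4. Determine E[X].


Let X = Σ_S X_S over the C(55, 4) = 341055 subsets S of size 4, where X_S = 1 if the K_4 on S is monochromatic.
For a fixed S, the K_4 on S has C(4, 2) = 6 edges. P[all 6 edges red] = (1/2)^6, and likewise for blue, so P[monochromatic] = 2·(1/2)^6 = 2^{1 − 6} = 1/32.
By linearity of expectation: E[X] = C(55, 4) · 2^{1 − 6} = 341055 · 1/32 = 341055/32.
Numerically: E[X] ≈ 10657.9688.

E[X] = C(55,4)·2^(1−C(4,2)) = 341055/32 ≈ 10657.9688.


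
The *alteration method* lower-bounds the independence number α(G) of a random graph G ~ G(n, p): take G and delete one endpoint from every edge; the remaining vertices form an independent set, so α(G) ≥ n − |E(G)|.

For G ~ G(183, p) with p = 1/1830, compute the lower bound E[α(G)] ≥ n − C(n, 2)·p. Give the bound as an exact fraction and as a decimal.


E[|E(G)|] = C(183, 2)·p = 16653 · (1/1830) = 91/10.
E[α(G)] ≥ n − E[|E(G)|] = 183 − 91/10 = 1739/10.
Numerically: ≈ 173.9000.
(This is only a lower bound; the true E[α(G)] may be larger.)

E[α(G)] ≥ 1739/10 ≈ 173.9000.


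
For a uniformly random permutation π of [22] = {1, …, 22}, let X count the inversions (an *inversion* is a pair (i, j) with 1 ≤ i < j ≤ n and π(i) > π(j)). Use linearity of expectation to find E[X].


Write X = Σ X_I over the C(22, 2) = 231 pairs i < j, with X_I the indicator of one inversion.
There are 231 indicators.
For each fixed pair i < j, the values π(i) and π(j) are two distinct elements of {1, …, 22} in uniformly random order; by symmetry P[π(i) > π(j)] = 1/2.
By linearity: E[X] = 231 · (1/2) = C(22, 2) · (1/2) = 231/2 = 231/2 ≈ 115.5000.

E[X] = 231/2 = 115.5000.


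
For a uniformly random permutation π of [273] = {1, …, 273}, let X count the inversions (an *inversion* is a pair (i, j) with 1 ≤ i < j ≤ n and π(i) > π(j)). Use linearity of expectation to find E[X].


Write X = Σ X_I over the C(273, 2) = 37128 pairs i < j, with X_I the indicator of one inversion.
There are 37128 indicators.
For each fixed pair i < j, the values π(i) and π(j) are two distinct elements of {1, …, 273} in uniformly random order; by symmetry P[π(i) > π(j)] = 1/2.
By linearity: E[X] = 37128 · (1/2) = C(273, 2) · (1/2) = 37128/2 = 18564 ≈ 18564.0000.

E[X] = 18564 = 18564.0000.


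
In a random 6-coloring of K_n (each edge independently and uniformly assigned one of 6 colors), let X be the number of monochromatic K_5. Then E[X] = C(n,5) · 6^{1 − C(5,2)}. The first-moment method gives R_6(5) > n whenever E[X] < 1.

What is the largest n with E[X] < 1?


We need C(n, 5) · 6^{1 − 10} < 1, i.e. C(n, 5) < 6^{10 − 1} = 10077696.
Check values of n near the boundary:
  n = 64: C(64, 5) = 7624512; 7624512 < 10077696? YES
  n = 65: C(65, 5) = 8259888; 8259888 < 10077696? YES
  n = 66: C(66, 5) = 8936928; 8936928 < 10077696? YES
  n = 67: C(67, 5) = 9657648; 9657648 < 10077696? YES
  n = 68: C(68, 5) = 10424128; 10424128 < 10077696? NO
  n = 69: C(69, 5) = 11238513; 11238513 < 10077696? NO
  n = 70: C(70, 5) = 12103014; 12103014 < 10077696? NO
The largest n with C(n, 5) < 10077696 is n = 67 (where E[X] = 67067/69984 ≈ 0.9583). Hence R_6(5) > 67, i.e. R_6(5) ≥ 68.

Largest n = 67; hence R_6(5) > 67.


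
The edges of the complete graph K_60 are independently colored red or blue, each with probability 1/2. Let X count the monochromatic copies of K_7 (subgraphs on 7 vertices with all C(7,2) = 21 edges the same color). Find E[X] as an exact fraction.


Let X = Σ_S X_S over the C(60, 7) = 386206920 subsets S of size 7, where X_S = 1 if the K_7 on S is monochromatic.
For a fixed S, the K_7 on S has C(7, 2) = 21 edges. P[all 21 edges red] = (1/2)^21, and likewise for blue, so P[monochromatic] = 2·(1/2)^21 = 2^{1 − 21} = 1/1048576.
Summing: E[X] = C(60, 7) · 2^{1 − 21} = 386206920 · 1/1048576 = 48275865/131072.
Numerically: E[X] ≈ 368.315620.

E[X] = C(60,7)·2^(1−C(7,2)) = 48275865/131072 ≈ 368.315620.


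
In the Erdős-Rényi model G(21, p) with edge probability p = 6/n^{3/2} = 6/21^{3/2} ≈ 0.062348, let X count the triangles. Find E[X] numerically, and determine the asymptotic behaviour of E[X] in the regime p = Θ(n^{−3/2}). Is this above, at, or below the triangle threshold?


Number of potential triangles: C(21, 3) = 1330.
Each occurs with probability p³ ≈ (0.062348)³ ≈ 2.42363338e-04.
By linearity: E[X] = C(21, 3)·p³ ≈ 1330 · 2.42363338e-04 ≈ 0.322343.
Since α = 3/2 > 1, p = c/n^{3/2} = o(1/n) is below the triangle threshold p ~ 1/n. Asymptotically E[X] ~ (c³/6)·n^{3(1−α)} = (6³/6)·n^{-1.5} → 0, so by Markov's inequality G has no triangles w.h.p.

E[X] ≈ 0.322343; in regime p = Θ(1/n^{3/2}) E[X] tends to 0 (below the triangle threshold p ~ 1/n).


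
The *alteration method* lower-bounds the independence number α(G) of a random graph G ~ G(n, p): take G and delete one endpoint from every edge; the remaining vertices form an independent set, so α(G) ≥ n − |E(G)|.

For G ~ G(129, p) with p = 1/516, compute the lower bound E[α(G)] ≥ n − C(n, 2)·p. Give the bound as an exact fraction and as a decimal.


E[|E(G)|] = C(129, 2)·p = 8256 · (1/516) = 16.
E[α(G)] ≥ n − E[|E(G)|] = 129 − 16 = 113.
Numerically: ≈ 113.0000.
(This is only a lower bound; the true E[α(G)] may be larger.)

E[α(G)] ≥ 113 ≈ 113.0000.


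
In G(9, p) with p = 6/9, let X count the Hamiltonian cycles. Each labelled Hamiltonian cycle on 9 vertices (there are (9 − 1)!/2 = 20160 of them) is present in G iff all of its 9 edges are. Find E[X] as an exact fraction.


K_9 has (9 − 1)!/2 = 20160 labelled Hamiltonian cycles.
For each such Hamiltonian cycle H, let X_H = 1 if all 9 edges of H are present in G. Then P[X_H = 1] = p^{9} = (2/3)^{9} = 512/19683.
Summing the indicators: E[X] = Σ_H E[X_H] = 20160 · p^{9} = 20160 · 512/19683 = 1146880/2187.
Numerically: E[X] ≈ 524.

E[X] = 20160 · (2/3)^{9} = 1146880/2187 ≈ 524.


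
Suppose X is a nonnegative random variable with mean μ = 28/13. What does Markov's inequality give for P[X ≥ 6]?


μ = E[X] = 28/13, a = 6.
Markov: P[X ≥ 6] ≤ μ/a = (28/13)/6 = 14/39.
Numerically: ≈ 0.35897.
(Since a = 6 > μ = 2.15385, the bound 14/39 is < 1 and informative.)

P[X ≥ 6] ≤ 14/39 ≈ 0.35897.


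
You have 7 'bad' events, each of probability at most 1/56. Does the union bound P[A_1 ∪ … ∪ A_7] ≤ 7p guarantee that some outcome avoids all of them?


Union bound: P[∪_{i=1}^{7} A_i] ≤ Σ_i P[A_i] ≤ 7·p = 7·(1/56) = 1/8.
Numerically: 1/8 ≈ 0.125.
Is 1/8 < 1? YES.
Since P[∪ A_i] ≤ 1/8 < 1, the complement has P[∩ A_i^c] ≥ 1 − 1/8 = 7/8 > 0, so some outcome avoids every A_i.

7·p = 1/8 ≈ 0.125; existence CERTIFIED by the union bound.


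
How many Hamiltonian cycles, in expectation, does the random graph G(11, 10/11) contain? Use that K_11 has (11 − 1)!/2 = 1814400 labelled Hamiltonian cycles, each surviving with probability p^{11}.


K_11 has (11 − 1)!/2 = 1814400 labelled Hamiltonian cycles.
For each such Hamiltonian cycle H, let X_H = 1 if all 11 edges of H are present in G. Then P[X_H = 1] = p^{11} = (10/11)^{11} = 100000000000/285311670611.
By linearity: E[X] = Σ_H E[X_H] = 1814400 · p^{11} = 1814400 · 100000000000/285311670611 = 181440000000000000/285311670611.
Numerically: E[X] ≈ 635936.

E[X] = 1814400 · (10/11)^{11} = 181440000000000000/285311670611 ≈ 635936.


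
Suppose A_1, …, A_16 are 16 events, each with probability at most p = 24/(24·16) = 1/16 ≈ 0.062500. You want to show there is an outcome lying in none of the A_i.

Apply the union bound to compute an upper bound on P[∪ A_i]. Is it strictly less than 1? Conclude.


Union bound: P[∪_{i=1}^{16} A_i] ≤ Σ_i P[A_i] ≤ 16·p = 16·(1/16) = 1.
Numerically: 1 ≈ 1.000000.
Is 1 < 1? NO.
Since the bound 1 is ≥ 1, the union bound is uninformative here; it does NOT by itself certify existence.

16·p = 1 ≈ 1.000000; existence NOT certified by the union bound.


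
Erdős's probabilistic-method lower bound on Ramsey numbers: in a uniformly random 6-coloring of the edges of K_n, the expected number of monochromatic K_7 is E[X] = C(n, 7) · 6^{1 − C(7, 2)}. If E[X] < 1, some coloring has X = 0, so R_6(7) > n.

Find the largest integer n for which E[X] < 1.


We need C(n, 7) · 6^{1 − 21} < 1, i.e. C(n, 7) < 6^{21 − 1} = 3656158440062976.
Check values of n near the boundary:
  n = 564: C(564, 7) = 3469685994423792; 3469685994423792 < 3656158440062976? YES
  n = 565: C(565, 7) = 3513212521235560; 3513212521235560 < 3656158440062976? YES
  n = 566: C(566, 7) = 3557206237959440; 3557206237959440 < 3656158440062976? YES
  n = 567: C(567, 7) = 3601671315933933; 3601671315933933 < 3656158440062976? YES
  n = 568: C(568, 7) = 3646611956239704; 3646611956239704 < 3656158440062976? YES
  n = 569: C(569, 7) = 3692032389858348; 3692032389858348 < 3656158440062976? NO
  n = 570: C(570, 7) = 3737936877831720; 3737936877831720 < 3656158440062976? NO
The largest n with C(n, 7) < 3656158440062976 is n = 568 (where E[X] = 16882462760369/16926659444736 ≈ 0.997). Hence R_6(7) > 568, i.e. R_6(7) ≥ 569.

Largest n = 568; hence R_6(7) > 568.


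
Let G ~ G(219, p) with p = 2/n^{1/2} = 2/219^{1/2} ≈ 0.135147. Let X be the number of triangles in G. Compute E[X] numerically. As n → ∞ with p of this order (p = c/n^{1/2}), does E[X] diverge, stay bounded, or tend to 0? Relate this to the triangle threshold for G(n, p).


Number of potential triangles: C(219, 3) = 1726669.
Each occurs with probability p³ ≈ (0.135147)³ ≈ 2.46844704e-03.
By linearity: E[X] = C(219, 3)·p³ ≈ 1726669 · 2.46844704e-03 ≈ 4262.190990.
Since α = 1/2 < 1, p = c/n^{1/2} ≫ 1/n is above the triangle threshold p ~ 1/n. Asymptotically E[X] ~ (c³/6)·n^{3(1−α)} = (2³/6)·n^{1.5} → ∞; triangles are abundant w.h.p.

E[X] ≈ 4262.190990; in regime p = Θ(1/n^{1/2}) E[X] diverges (above the triangle threshold p ~ 1/n).
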